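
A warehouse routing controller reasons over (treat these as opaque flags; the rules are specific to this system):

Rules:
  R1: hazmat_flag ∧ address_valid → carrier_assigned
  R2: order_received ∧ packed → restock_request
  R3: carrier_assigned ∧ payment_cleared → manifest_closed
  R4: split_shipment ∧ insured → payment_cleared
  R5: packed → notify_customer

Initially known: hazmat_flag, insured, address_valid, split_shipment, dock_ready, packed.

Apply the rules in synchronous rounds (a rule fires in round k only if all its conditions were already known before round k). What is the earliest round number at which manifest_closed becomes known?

2

Round 1: R1 [hazmat_flag ∧ address_valid → carrier_assigned]; R4 [split_shipment ∧ insured → payment_cleared]; R5 [packed → notify_customer]. Adds carrier_assigned, payment_cleared, notify_customer.
Round 2: R3 [carrier_assigned ∧ payment_cleared → manifest_closed]. Adds manifest_closed.
manifest_closed first appears in round 2.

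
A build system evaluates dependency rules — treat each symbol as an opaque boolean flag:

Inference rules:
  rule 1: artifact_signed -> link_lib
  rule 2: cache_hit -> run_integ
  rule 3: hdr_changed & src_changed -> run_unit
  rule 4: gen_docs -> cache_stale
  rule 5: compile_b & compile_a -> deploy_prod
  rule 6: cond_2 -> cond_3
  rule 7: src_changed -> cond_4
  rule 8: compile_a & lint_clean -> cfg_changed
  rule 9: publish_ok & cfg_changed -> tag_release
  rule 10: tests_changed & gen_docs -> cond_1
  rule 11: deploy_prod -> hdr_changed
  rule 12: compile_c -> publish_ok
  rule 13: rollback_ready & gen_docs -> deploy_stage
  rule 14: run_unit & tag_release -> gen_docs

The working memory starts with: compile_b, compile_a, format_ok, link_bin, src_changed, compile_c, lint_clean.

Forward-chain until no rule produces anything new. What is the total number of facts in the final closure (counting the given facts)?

16

Round 1 fires rule 5, rule 7, rule 8, rule 12, giving deploy_prod, cond_4, cfg_changed, publish_ok.
Round 2 fires rule 9, rule 11, giving tag_release, hdr_changed.
Round 3 fires rule 3, giving run_unit.
Round 4 fires rule 14, giving gen_docs.
Round 5 fires rule 4, giving cache_stale.
Closure: {cache_stale, cfg_changed, compile_a, compile_b, compile_c, cond_4, deploy_prod, format_ok, gen_docs, hdr_changed, link_bin, lint_clean, publish_ok, run_unit, src_changed, tag_release} — 16 facts.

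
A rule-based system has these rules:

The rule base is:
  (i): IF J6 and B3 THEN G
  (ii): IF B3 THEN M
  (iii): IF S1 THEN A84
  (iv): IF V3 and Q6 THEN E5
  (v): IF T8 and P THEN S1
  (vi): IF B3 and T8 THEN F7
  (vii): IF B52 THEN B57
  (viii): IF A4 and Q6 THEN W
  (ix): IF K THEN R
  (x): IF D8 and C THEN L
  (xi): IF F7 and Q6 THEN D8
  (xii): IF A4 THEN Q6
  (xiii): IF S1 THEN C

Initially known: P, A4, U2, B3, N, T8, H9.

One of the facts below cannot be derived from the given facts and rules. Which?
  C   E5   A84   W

[1] (ii) [IF B3 THEN M]; (v) [IF T8 and P THEN S1]; (vi) [IF B3 and T8 THEN F7]; (xii) [IF A4 THEN Q6]. ⇒ new: M, S1, F7, Q6.
[2] (iii) [IF S1 THEN A84]; (viii) [IF A4 and Q6 THEN W]; (xi) [IF F7 and Q6 THEN D8]; (xiii) [IF S1 THEN C]. ⇒ new: A84, W, D8, C.
[3] (x) [IF D8 and C THEN L]. ⇒ new: L.
Derived: W (round 2), C (round 2), A84 (round 2). E5 never appears in any round.

E5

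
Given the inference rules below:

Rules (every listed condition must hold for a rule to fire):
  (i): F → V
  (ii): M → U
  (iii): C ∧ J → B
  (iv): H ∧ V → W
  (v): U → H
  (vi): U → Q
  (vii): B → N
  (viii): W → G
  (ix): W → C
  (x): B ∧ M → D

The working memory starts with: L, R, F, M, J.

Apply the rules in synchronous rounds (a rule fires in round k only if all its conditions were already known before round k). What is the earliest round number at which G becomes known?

[1] (i) [F → V]; (ii) [M → U]. ⇒ new: V, U.
[2] (v) [U → H]; (vi) [U → Q]. ⇒ new: H, Q.
[3] (iv) [H ∧ V → W]. ⇒ new: W.
[4] (viii) [W → G]; (ix) [W → C]. ⇒ new: G, C.
G first appears in round 4.

4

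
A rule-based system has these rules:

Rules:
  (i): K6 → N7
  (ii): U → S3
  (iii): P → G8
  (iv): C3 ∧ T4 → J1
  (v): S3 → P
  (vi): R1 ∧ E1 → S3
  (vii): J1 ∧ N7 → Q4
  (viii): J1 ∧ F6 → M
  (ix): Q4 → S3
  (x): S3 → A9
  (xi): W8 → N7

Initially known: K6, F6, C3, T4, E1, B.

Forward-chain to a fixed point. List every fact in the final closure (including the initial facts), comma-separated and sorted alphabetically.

A9, B, C3, E1, F6, G8, J1, K6, M, N7, P, Q4, S3, T4

Round 1: (i) [K6 → N7]; (iv) [C3 ∧ T4 → J1]. Adds N7, J1.
Round 2: (vii) [J1 ∧ N7 → Q4]; (viii) [J1 ∧ F6 → M]. Adds Q4, M.
Round 3: (ix) [Q4 → S3]. Adds S3.
Round 4: (v) [S3 → P]; (x) [S3 → A9]. Adds P, A9.
Round 5: (iii) [P → G8]. Adds G8.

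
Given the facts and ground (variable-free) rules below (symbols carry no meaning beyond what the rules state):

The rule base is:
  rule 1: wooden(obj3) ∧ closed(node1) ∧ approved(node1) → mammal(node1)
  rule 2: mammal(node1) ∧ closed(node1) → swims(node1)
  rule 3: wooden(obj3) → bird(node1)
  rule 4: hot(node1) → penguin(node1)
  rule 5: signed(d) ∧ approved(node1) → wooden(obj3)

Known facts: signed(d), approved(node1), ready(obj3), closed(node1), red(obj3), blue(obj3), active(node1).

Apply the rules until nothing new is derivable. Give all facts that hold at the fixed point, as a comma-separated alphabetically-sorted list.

Round 1 — rule 5, derive wooden(obj3).
Round 2 — rule 1, rule 3, derive mammal(node1), bird(node1).
Round 3 — rule 2, derive swims(node1).

active(node1), approved(node1), bird(node1), blue(obj3), closed(node1), mammal(node1), ready(obj3), red(obj3), signed(d), swims(node1), wooden(obj3)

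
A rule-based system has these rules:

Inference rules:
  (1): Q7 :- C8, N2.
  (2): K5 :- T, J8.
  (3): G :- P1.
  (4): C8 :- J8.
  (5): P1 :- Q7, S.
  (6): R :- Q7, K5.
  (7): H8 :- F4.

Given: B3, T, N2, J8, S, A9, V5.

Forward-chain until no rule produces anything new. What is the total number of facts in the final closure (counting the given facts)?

13

Round 1 — (2), (4), derive K5, C8.
Round 2 — (1), derive Q7.
Round 3 — (5), (6), derive P1, R.
Round 4 — (3), derive G.
Closure: {A9, B3, C8, G, J8, K5, N2, P1, Q7, R, S, T, V5} — 13 facts.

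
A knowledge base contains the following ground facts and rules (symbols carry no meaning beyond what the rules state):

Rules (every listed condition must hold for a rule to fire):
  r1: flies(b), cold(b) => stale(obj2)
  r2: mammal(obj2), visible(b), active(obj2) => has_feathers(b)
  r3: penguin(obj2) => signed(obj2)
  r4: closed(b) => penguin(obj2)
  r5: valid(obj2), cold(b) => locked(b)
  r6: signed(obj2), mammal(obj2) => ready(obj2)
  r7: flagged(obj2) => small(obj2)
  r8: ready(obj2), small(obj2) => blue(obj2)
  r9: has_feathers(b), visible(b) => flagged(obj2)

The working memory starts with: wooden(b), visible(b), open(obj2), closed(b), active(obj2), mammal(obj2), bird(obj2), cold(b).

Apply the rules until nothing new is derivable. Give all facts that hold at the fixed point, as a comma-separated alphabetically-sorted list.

Round 1 — r2, r4, derive has_feathers(b), penguin(obj2).
Round 2 — r3, r9, derive signed(obj2), flagged(obj2).
Round 3 — r6, r7, derive ready(obj2), small(obj2).
Round 4 — r8, derive blue(obj2).

active(obj2), bird(obj2), blue(obj2), closed(b), cold(b), flagged(obj2), has_feathers(b), mammal(obj2), open(obj2), penguin(obj2), ready(obj2), signed(obj2), small(obj2), visible(b), wooden(b)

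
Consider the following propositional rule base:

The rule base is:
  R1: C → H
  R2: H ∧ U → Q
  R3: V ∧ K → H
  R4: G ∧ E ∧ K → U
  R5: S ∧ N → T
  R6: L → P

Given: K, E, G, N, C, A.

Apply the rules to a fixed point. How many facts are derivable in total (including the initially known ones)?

Round 1 fires R1, R4, giving H, U.
Round 2 fires R2, giving Q.
Closure: {A, C, E, G, H, K, N, Q, U} — 9 facts.

9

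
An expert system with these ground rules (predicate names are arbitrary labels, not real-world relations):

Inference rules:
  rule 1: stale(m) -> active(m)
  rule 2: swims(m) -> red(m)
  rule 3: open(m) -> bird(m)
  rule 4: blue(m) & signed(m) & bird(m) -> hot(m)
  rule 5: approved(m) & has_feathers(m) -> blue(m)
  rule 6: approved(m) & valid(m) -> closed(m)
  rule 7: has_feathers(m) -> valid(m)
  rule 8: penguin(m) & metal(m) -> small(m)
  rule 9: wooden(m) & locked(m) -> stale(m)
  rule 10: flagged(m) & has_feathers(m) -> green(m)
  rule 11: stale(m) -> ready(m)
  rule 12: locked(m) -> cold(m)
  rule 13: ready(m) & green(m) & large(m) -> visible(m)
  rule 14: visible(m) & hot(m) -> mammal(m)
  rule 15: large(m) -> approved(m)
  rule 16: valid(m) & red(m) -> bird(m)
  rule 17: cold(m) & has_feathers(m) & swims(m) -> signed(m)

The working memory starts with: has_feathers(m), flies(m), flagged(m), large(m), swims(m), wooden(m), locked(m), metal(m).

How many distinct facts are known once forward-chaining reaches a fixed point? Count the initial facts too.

23

Round 1: rule 2 [swims(m) -> red(m)]; rule 7 [has_feathers(m) -> valid(m)]; rule 9 [wooden(m) & locked(m) -> stale(m)]; rule 10 [flagged(m) & has_feathers(m) -> green(m)]; rule 12 [locked(m) -> cold(m)]; rule 15 [large(m) -> approved(m)]. Adds red(m), valid(m), stale(m), green(m), cold(m), approved(m).
Round 2: rule 1 [stale(m) -> active(m)]; rule 5 [approved(m) & has_feathers(m) -> blue(m)]; rule 6 [approved(m) & valid(m) -> closed(m)]; rule 11 [stale(m) -> ready(m)]; rule 16 [valid(m) & red(m) -> bird(m)]; rule 17 [cold(m) & has_feathers(m) & swims(m) -> signed(m)]. Adds active(m), blue(m), closed(m), ready(m), bird(m), signed(m).
Round 3: rule 4 [blue(m) & signed(m) & bird(m) -> hot(m)]; rule 13 [ready(m) & green(m) & large(m) -> visible(m)]. Adds hot(m), visible(m).
Round 4: rule 14 [visible(m) & hot(m) -> mammal(m)]. Adds mammal(m).
Closure: {active(m), approved(m), bird(m), blue(m), closed(m), cold(m), flagged(m), flies(m), green(m), has_feathers(m), hot(m), large(m), locked(m), mammal(m), metal(m), ready(m), red(m), signed(m), stale(m), swims(m), valid(m), visible(m), wooden(m)} — 23 facts.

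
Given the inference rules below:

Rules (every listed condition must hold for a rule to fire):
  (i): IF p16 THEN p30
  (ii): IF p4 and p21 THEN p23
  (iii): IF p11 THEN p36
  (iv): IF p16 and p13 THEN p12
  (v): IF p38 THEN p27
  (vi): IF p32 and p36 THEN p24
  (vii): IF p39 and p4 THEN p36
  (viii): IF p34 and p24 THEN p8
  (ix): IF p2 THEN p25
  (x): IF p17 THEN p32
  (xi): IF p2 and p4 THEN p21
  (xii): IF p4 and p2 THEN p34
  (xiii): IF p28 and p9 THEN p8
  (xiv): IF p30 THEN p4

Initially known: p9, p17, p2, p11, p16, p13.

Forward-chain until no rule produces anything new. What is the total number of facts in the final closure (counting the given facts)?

Round 1 fires (i), (iii), (iv), (ix), (x), giving p30, p36, p12, p25, p32.
Round 2 fires (vi), (xiv), giving p24, p4.
Round 3 fires (xi), (xii), giving p21, p34.
Round 4 fires (ii), (viii), giving p23, p8.
Closure: {p11, p12, p13, p16, p17, p2, p21, p23, p24, p25, p30, p32, p34, p36, p4, p8, p9} — 17 facts.

17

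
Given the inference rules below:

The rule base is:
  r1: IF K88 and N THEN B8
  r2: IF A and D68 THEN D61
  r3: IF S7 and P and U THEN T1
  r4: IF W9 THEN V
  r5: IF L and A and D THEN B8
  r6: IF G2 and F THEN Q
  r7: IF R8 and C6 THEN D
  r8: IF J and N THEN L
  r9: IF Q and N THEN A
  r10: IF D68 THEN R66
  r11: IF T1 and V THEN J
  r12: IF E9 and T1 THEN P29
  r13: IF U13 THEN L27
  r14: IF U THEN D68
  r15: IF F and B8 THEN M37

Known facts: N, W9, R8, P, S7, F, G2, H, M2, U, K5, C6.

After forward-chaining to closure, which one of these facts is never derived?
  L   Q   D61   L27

L27

Round 1 fires r3, r4, r6, r7, r14, giving T1, V, Q, D, D68.
Round 2 fires r9, r10, r11, giving A, R66, J.
Round 3 fires r2, r8, giving D61, L.
Round 4 fires r5, giving B8.
Round 5 fires r15, giving M37.
Derived: Q (round 1), D61 (round 3), L (round 3). L27 never appears in any round.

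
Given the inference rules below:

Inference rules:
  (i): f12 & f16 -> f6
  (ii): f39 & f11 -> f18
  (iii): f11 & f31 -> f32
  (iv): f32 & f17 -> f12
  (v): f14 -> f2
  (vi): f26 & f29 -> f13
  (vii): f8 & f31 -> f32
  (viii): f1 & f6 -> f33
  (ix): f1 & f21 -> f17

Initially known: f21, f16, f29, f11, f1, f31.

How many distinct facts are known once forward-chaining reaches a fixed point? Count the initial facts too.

11

Round 1 fires (iii), (ix), giving f32, f17.
Round 2 fires (iv), giving f12.
Round 3 fires (i), giving f6.
Round 4 fires (viii), giving f33.
Closure: {f1, f11, f12, f16, f17, f21, f29, f31, f32, f33, f6} — 11 facts.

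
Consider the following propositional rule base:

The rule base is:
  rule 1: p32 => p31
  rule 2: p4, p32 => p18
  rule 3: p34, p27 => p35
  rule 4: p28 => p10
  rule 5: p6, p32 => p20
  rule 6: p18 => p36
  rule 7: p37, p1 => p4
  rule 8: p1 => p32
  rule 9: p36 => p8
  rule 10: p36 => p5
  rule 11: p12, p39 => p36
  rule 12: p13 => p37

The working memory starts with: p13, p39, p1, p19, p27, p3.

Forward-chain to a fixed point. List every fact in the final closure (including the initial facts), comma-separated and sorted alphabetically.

p1, p13, p18, p19, p27, p3, p31, p32, p36, p37, p39, p4, p5, p8

Round 1: rule 8 [p1 => p32]; rule 12 [p13 => p37]. Adds p32, p37.
Round 2: rule 1 [p32 => p31]; rule 7 [p37, p1 => p4]. Adds p31, p4.
Round 3: rule 2 [p4, p32 => p18]. Adds p18.
Round 4: rule 6 [p18 => p36]. Adds p36.
Round 5: rule 9 [p36 => p8]; rule 10 [p36 => p5]. Adds p8, p5.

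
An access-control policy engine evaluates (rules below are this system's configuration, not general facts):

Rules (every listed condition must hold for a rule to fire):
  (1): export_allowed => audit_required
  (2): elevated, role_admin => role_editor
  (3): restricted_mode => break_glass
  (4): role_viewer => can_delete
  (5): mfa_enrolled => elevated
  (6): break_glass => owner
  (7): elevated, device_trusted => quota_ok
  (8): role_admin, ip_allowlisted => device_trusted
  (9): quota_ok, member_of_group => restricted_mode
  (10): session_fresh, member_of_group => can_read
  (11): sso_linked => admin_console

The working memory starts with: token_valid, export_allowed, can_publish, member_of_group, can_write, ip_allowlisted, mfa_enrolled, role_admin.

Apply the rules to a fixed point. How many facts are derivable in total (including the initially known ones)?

16

Round 1: (1) [export_allowed => audit_required]; (5) [mfa_enrolled => elevated]; (8) [role_admin, ip_allowlisted => device_trusted]. Adds audit_required, elevated, device_trusted.
Round 2: (2) [elevated, role_admin => role_editor]; (7) [elevated, device_trusted => quota_ok]. Adds role_editor, quota_ok.
Round 3: (9) [quota_ok, member_of_group => restricted_mode]. Adds restricted_mode.
Round 4: (3) [restricted_mode => break_glass]. Adds break_glass.
Round 5: (6) [break_glass => owner]. Adds owner.
Closure: {audit_required, break_glass, can_publish, can_write, device_trusted, elevated, export_allowed, ip_allowlisted, member_of_group, mfa_enrolled, owner, quota_ok, restricted_mode, role_admin, role_editor, token_valid} — 16 facts.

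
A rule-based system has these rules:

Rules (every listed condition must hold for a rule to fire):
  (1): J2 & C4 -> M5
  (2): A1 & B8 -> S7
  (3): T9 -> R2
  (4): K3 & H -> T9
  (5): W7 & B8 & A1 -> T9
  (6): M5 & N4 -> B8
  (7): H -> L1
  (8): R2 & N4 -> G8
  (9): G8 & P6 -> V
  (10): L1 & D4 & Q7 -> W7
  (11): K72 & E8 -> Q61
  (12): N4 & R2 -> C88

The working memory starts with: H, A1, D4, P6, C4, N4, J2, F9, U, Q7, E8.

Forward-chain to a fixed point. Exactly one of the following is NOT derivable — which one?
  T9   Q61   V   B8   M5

[1] (1) [J2 & C4 -> M5]; (7) [H -> L1]. ⇒ new: M5, L1.
[2] (6) [M5 & N4 -> B8]; (10) [L1 & D4 & Q7 -> W7]. ⇒ new: B8, W7.
[3] (2) [A1 & B8 -> S7]; (5) [W7 & B8 & A1 -> T9]. ⇒ new: S7, T9.
[4] (3) [T9 -> R2]. ⇒ new: R2.
[5] (8) [R2 & N4 -> G8]; (12) [N4 & R2 -> C88]. ⇒ new: G8, C88.
[6] (9) [G8 & P6 -> V]. ⇒ new: V.
Derived: T9 (round 3), B8 (round 2), V (round 6), M5 (round 1). Q61 never appears in any round.

Q61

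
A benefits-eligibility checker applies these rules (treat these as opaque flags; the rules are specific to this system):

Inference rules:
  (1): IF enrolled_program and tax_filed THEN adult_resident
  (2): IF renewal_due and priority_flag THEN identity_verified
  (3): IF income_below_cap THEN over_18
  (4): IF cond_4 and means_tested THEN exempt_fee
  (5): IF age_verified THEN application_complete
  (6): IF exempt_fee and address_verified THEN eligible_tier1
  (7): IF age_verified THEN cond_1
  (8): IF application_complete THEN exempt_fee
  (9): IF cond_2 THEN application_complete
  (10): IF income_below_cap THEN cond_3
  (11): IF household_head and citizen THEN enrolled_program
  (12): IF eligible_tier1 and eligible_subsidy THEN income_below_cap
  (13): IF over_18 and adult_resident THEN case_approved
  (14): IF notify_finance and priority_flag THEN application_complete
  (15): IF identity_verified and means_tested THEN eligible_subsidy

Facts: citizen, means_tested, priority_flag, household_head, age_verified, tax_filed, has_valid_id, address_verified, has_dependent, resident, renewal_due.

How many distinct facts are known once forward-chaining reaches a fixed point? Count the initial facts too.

Round 1: (2) [IF renewal_due and priority_flag THEN identity_verified]; (5) [IF age_verified THEN application_complete]; (7) [IF age_verified THEN cond_1]; (11) [IF household_head and citizen THEN enrolled_program]. New: identity_verified, application_complete, cond_1, enrolled_program.
Round 2: (1) [IF enrolled_program and tax_filed THEN adult_resident]; (8) [IF application_complete THEN exempt_fee]; (15) [IF identity_verified and means_tested THEN eligible_subsidy]. New: adult_resident, exempt_fee, eligible_subsidy.
Round 3: (6) [IF exempt_fee and address_verified THEN eligible_tier1]. New: eligible_tier1.
Round 4: (12) [IF eligible_tier1 and eligible_subsidy THEN income_below_cap]. New: income_below_cap.
Round 5: (3) [IF income_below_cap THEN over_18]; (10) [IF income_below_cap THEN cond_3]. New: over_18, cond_3.
Round 6: (13) [IF over_18 and adult_resident THEN case_approved]. New: case_approved.
Closure: {address_verified, adult_resident, age_verified, application_complete, case_approved, citizen, cond_1, cond_3, eligible_subsidy, eligible_tier1, enrolled_program, exempt_fee, has_dependent, has_valid_id, household_head, identity_verified, income_below_cap, means_tested, over_18, priority_flag, renewal_due, resident, tax_filed} — 23 facts.

23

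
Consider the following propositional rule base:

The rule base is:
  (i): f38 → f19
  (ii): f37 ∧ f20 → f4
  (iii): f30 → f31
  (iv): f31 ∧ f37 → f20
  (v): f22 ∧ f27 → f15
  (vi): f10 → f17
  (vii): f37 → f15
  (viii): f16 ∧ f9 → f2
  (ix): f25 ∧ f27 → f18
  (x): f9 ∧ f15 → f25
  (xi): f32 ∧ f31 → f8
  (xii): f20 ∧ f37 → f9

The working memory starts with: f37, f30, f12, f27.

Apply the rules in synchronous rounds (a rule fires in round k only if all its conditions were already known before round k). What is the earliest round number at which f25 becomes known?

4

Round 1 — (iii), (vii), derive f31, f15.
Round 2 — (iv), derive f20.
Round 3 — (ii), (xii), derive f4, f9.
Round 4 — (x), derive f25.
f25 first appears in round 4.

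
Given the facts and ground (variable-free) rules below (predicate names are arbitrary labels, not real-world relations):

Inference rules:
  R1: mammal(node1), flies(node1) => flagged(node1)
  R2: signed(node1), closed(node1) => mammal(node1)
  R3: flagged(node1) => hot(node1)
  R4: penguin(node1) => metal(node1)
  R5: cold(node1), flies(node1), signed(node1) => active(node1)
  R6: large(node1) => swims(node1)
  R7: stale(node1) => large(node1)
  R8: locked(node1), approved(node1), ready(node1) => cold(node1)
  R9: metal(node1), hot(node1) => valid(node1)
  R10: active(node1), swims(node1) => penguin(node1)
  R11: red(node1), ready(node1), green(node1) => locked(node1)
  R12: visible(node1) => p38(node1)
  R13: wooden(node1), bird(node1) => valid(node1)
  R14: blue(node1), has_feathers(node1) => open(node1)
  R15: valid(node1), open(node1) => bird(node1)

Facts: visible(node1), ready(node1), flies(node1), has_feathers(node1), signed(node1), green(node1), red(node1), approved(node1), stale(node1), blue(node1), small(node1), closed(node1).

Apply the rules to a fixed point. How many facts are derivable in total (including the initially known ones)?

Round 1: R2 [signed(node1), closed(node1) => mammal(node1)]; R7 [stale(node1) => large(node1)]; R11 [red(node1), ready(node1), green(node1) => locked(node1)]; R12 [visible(node1) => p38(node1)]; R14 [blue(node1), has_feathers(node1) => open(node1)]. New: mammal(node1), large(node1), locked(node1), p38(node1), open(node1).
Round 2: R1 [mammal(node1), flies(node1) => flagged(node1)]; R6 [large(node1) => swims(node1)]; R8 [locked(node1), approved(node1), ready(node1) => cold(node1)]. New: flagged(node1), swims(node1), cold(node1).
Round 3: R3 [flagged(node1) => hot(node1)]; R5 [cold(node1), flies(node1), signed(node1) => active(node1)]. New: hot(node1), active(node1).
Round 4: R10 [active(node1), swims(node1) => penguin(node1)]. New: penguin(node1).
Round 5: R4 [penguin(node1) => metal(node1)]. New: metal(node1).
Round 6: R9 [metal(node1), hot(node1) => valid(node1)]. New: valid(node1).
Round 7: R15 [valid(node1), open(node1) => bird(node1)]. New: bird(node1).
Closure: {active(node1), approved(node1), bird(node1), blue(node1), closed(node1), cold(node1), flagged(node1), flies(node1), green(node1), has_feathers(node1), hot(node1), large(node1), locked(node1), mammal(node1), metal(node1), open(node1), p38(node1), penguin(node1), ready(node1), red(node1), signed(node1), small(node1), stale(node1), swims(node1), valid(node1), visible(node1)} — 26 facts.

26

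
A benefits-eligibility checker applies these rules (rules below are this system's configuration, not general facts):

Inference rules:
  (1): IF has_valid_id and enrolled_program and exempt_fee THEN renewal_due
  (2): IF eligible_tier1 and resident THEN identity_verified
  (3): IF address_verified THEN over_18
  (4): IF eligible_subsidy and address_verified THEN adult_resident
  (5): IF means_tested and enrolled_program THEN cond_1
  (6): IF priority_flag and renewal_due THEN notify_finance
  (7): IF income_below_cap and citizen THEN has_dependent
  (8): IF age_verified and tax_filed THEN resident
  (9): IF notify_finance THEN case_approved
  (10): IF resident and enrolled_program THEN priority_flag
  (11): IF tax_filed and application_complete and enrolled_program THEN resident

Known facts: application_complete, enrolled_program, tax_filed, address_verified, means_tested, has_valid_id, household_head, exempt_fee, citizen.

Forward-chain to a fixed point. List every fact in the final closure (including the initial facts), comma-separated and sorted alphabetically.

Round 1: (1) [IF has_valid_id and enrolled_program and exempt_fee THEN renewal_due]; (3) [IF address_verified THEN over_18]; (5) [IF means_tested and enrolled_program THEN cond_1]; (11) [IF tax_filed and application_complete and enrolled_program THEN resident]. New: renewal_due, over_18, cond_1, resident.
Round 2: (10) [IF resident and enrolled_program THEN priority_flag]. New: priority_flag.
Round 3: (6) [IF priority_flag and renewal_due THEN notify_finance]. New: notify_finance.
Round 4: (9) [IF notify_finance THEN case_approved]. New: case_approved.

address_verified, application_complete, case_approved, citizen, cond_1, enrolled_program, exempt_fee, has_valid_id, household_head, means_tested, notify_finance, over_18, priority_flag, renewal_due, resident, tax_filed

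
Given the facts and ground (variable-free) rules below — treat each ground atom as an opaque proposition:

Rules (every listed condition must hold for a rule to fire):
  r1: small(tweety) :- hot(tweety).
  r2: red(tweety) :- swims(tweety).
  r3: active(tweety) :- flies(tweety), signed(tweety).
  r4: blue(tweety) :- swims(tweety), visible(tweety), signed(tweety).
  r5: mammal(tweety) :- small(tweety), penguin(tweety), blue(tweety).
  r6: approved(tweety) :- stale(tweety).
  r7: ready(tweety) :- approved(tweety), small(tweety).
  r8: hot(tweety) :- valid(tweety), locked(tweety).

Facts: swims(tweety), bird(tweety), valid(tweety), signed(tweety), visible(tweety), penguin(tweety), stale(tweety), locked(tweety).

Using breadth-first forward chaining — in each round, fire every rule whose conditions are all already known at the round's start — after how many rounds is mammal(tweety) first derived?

3

[1] r2 [red(tweety) :- swims(tweety).]; r4 [blue(tweety) :- swims(tweety), visible(tweety), signed(tweety).]; r6 [approved(tweety) :- stale(tweety).]; r8 [hot(tweety) :- valid(tweety), locked(tweety).]. ⇒ new: red(tweety), blue(tweety), approved(tweety), hot(tweety).
[2] r1 [small(tweety) :- hot(tweety).]. ⇒ new: small(tweety).
[3] r5 [mammal(tweety) :- small(tweety), penguin(tweety), blue(tweety).]; r7 [ready(tweety) :- approved(tweety), small(tweety).]. ⇒ new: mammal(tweety), ready(tweety).
mammal(tweety) first appears in round 3.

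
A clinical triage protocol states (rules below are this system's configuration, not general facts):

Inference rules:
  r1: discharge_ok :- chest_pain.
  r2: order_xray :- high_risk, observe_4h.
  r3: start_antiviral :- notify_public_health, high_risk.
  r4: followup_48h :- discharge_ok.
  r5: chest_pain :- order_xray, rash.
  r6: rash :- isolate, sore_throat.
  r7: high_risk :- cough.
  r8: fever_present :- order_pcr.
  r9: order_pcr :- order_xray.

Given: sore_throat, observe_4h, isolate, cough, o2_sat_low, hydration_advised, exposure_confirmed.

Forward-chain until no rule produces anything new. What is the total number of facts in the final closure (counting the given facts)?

15

Round 1 — r6, r7, derive rash, high_risk.
Round 2 — r2, derive order_xray.
Round 3 — r5, r9, derive chest_pain, order_pcr.
Round 4 — r1, r8, derive discharge_ok, fever_present.
Round 5 — r4, derive followup_48h.
Closure: {chest_pain, cough, discharge_ok, exposure_confirmed, fever_present, followup_48h, high_risk, hydration_advised, isolate, o2_sat_low, observe_4h, order_pcr, order_xray, rash, sore_throat} — 15 facts.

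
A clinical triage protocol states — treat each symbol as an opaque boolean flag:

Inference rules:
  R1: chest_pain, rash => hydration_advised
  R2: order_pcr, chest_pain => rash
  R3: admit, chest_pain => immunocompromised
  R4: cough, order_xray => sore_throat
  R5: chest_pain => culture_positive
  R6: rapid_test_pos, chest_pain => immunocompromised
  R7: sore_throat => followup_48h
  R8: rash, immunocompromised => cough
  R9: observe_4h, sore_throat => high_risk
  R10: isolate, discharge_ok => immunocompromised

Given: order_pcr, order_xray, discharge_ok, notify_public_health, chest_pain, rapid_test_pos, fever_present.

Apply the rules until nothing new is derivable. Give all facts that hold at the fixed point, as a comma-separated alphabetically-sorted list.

chest_pain, cough, culture_positive, discharge_ok, fever_present, followup_48h, hydration_advised, immunocompromised, notify_public_health, order_pcr, order_xray, rapid_test_pos, rash, sore_throat

[1] R2 [order_pcr, chest_pain => rash]; R5 [chest_pain => culture_positive]; R6 [rapid_test_pos, chest_pain => immunocompromised]. ⇒ new: rash, culture_positive, immunocompromised.
[2] R1 [chest_pain, rash => hydration_advised]; R8 [rash, immunocompromised => cough]. ⇒ new: hydration_advised, cough.
[3] R4 [cough, order_xray => sore_throat]. ⇒ new: sore_throat.
[4] R7 [sore_throat => followup_48h]. ⇒ new: followup_48h.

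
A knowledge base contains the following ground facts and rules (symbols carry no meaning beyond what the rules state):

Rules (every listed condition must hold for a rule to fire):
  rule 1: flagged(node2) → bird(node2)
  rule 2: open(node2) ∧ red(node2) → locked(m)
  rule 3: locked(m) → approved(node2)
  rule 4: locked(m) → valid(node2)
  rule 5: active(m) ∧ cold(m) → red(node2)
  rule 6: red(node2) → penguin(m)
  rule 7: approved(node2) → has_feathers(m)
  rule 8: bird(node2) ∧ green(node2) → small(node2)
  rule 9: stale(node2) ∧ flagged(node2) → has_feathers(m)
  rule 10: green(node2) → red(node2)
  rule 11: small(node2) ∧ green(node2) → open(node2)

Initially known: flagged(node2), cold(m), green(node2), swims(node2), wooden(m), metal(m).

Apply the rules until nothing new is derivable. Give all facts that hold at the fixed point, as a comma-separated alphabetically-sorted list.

approved(node2), bird(node2), cold(m), flagged(node2), green(node2), has_feathers(m), locked(m), metal(m), open(node2), penguin(m), red(node2), small(node2), swims(node2), valid(node2), wooden(m)

Round 1 — rule 1, rule 10, derive bird(node2), red(node2).
Round 2 — rule 6, rule 8, derive penguin(m), small(node2).
Round 3 — rule 11, derive open(node2).
Round 4 — rule 2, derive locked(m).
Round 5 — rule 3, rule 4, derive approved(node2), valid(node2).
Round 6 — rule 7, derive has_feathers(m).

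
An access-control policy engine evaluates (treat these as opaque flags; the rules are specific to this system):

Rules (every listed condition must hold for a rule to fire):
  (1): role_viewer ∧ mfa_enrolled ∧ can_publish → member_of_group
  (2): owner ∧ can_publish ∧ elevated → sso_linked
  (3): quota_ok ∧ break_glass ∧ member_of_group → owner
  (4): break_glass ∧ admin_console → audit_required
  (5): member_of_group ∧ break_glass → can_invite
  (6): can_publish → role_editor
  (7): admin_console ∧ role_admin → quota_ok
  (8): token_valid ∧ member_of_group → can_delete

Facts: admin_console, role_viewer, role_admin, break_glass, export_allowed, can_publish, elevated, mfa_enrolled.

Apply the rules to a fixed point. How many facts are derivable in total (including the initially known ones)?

Round 1: (1) [role_viewer ∧ mfa_enrolled ∧ can_publish → member_of_group]; (4) [break_glass ∧ admin_console → audit_required]; (6) [can_publish → role_editor]; (7) [admin_console ∧ role_admin → quota_ok]. Adds member_of_group, audit_required, role_editor, quota_ok.
Round 2: (3) [quota_ok ∧ break_glass ∧ member_of_group → owner]; (5) [member_of_group ∧ break_glass → can_invite]. Adds owner, can_invite.
Round 3: (2) [owner ∧ can_publish ∧ elevated → sso_linked]. Adds sso_linked.
Closure: {admin_console, audit_required, break_glass, can_invite, can_publish, elevated, export_allowed, member_of_group, mfa_enrolled, owner, quota_ok, role_admin, role_editor, role_viewer, sso_linked} — 15 facts.

15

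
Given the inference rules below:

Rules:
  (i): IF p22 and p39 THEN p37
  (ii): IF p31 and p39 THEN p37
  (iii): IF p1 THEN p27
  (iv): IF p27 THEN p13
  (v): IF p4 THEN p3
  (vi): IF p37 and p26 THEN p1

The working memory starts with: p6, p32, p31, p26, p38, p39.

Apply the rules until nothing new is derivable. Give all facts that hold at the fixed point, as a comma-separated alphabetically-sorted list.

[1] (ii) [IF p31 and p39 THEN p37]. ⇒ new: p37.
[2] (vi) [IF p37 and p26 THEN p1]. ⇒ new: p1.
[3] (iii) [IF p1 THEN p27]. ⇒ new: p27.
[4] (iv) [IF p27 THEN p13]. ⇒ new: p13.

p1, p13, p26, p27, p31, p32, p37, p38, p39, p6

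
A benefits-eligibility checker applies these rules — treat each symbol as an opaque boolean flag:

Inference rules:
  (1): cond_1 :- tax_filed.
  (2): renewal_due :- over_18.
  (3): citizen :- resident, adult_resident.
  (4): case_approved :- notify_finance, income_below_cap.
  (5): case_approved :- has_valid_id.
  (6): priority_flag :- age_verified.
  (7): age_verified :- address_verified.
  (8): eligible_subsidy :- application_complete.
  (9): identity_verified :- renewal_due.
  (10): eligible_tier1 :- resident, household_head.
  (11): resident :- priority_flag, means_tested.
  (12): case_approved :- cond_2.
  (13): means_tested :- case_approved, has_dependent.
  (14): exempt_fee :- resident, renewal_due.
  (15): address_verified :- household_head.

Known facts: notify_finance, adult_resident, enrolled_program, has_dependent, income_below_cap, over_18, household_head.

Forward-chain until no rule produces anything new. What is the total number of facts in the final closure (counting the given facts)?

Round 1 fires (2), (4), (15), giving renewal_due, case_approved, address_verified.
Round 2 fires (7), (9), (13), giving age_verified, identity_verified, means_tested.
Round 3 fires (6), giving priority_flag.
Round 4 fires (11), giving resident.
Round 5 fires (3), (10), (14), giving citizen, eligible_tier1, exempt_fee.
Closure: {address_verified, adult_resident, age_verified, case_approved, citizen, eligible_tier1, enrolled_program, exempt_fee, has_dependent, household_head, identity_verified, income_below_cap, means_tested, notify_finance, over_18, priority_flag, renewal_due, resident} — 18 facts.

18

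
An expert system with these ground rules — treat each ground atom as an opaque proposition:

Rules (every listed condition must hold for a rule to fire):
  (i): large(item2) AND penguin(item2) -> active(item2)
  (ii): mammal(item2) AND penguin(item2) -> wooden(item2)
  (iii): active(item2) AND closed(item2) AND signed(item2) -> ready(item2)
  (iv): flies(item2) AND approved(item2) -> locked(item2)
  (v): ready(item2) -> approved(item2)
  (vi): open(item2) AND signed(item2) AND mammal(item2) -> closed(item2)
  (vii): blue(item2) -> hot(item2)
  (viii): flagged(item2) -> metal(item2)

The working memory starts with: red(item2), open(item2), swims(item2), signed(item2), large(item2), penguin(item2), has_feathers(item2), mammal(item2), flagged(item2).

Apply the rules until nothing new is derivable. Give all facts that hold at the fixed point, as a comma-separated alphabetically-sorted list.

[1] (i) [large(item2) AND penguin(item2) -> active(item2)]; (ii) [mammal(item2) AND penguin(item2) -> wooden(item2)]; (vi) [open(item2) AND signed(item2) AND mammal(item2) -> closed(item2)]; (viii) [flagged(item2) -> metal(item2)]. ⇒ new: active(item2), wooden(item2), closed(item2), metal(item2).
[2] (iii) [active(item2) AND closed(item2) AND signed(item2) -> ready(item2)]. ⇒ new: ready(item2).
[3] (v) [ready(item2) -> approved(item2)]. ⇒ new: approved(item2).

active(item2), approved(item2), closed(item2), flagged(item2), has_feathers(item2), large(item2), mammal(item2), metal(item2), open(item2), penguin(item2), ready(item2), red(item2), signed(item2), swims(item2), wooden(item2)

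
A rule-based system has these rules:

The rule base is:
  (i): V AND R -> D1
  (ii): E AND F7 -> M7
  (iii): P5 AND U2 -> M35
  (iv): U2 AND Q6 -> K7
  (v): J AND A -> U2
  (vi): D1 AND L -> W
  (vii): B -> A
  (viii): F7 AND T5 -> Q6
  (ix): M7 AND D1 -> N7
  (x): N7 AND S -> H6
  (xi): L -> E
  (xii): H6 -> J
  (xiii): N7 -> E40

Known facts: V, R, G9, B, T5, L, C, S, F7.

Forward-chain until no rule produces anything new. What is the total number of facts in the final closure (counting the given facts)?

21

Round 1 — (i), (vii), (viii), (xi), derive D1, A, Q6, E.
Round 2 — (ii), (vi), derive M7, W.
Round 3 — (ix), derive N7.
Round 4 — (x), (xiii), derive H6, E40.
Round 5 — (xii), derive J.
Round 6 — (v), derive U2.
Round 7 — (iv), derive K7.
Closure: {A, B, C, D1, E, E40, F7, G9, H6, J, K7, L, M7, N7, Q6, R, S, T5, U2, V, W} — 21 facts.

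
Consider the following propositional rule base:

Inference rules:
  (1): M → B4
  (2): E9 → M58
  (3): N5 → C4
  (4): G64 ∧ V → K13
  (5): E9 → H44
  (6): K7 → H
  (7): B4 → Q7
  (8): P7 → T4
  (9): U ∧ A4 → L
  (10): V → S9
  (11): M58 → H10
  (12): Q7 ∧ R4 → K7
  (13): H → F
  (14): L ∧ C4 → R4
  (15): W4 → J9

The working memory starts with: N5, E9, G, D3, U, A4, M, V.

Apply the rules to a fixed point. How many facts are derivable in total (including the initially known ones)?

20

Round 1: (1) [M → B4]; (2) [E9 → M58]; (3) [N5 → C4]; (5) [E9 → H44]; (9) [U ∧ A4 → L]; (10) [V → S9]. Adds B4, M58, C4, H44, L, S9.
Round 2: (7) [B4 → Q7]; (11) [M58 → H10]; (14) [L ∧ C4 → R4]. Adds Q7, H10, R4.
Round 3: (12) [Q7 ∧ R4 → K7]. Adds K7.
Round 4: (6) [K7 → H]. Adds H.
Round 5: (13) [H → F]. Adds F.
Closure: {A4, B4, C4, D3, E9, F, G, H, H10, H44, K7, L, M, M58, N5, Q7, R4, S9, U, V} — 20 facts.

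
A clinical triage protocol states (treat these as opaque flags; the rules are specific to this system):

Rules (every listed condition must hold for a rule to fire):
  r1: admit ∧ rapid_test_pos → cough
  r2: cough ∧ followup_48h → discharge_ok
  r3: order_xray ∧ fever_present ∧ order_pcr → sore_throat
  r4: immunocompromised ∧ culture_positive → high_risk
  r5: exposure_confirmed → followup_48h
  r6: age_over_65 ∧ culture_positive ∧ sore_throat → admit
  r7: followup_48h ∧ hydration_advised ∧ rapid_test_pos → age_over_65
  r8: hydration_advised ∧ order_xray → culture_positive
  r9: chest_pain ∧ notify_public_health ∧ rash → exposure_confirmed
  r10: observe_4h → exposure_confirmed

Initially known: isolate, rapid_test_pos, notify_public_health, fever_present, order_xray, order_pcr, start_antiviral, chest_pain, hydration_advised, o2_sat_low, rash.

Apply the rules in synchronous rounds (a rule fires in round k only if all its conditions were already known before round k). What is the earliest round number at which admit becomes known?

4

Round 1: r3 [order_xray ∧ fever_present ∧ order_pcr → sore_throat]; r8 [hydration_advised ∧ order_xray → culture_positive]; r9 [chest_pain ∧ notify_public_health ∧ rash → exposure_confirmed]. New: sore_throat, culture_positive, exposure_confirmed.
Round 2: r5 [exposure_confirmed → followup_48h]. New: followup_48h.
Round 3: r7 [followup_48h ∧ hydration_advised ∧ rapid_test_pos → age_over_65]. New: age_over_65.
Round 4: r6 [age_over_65 ∧ culture_positive ∧ sore_throat → admit]. New: admit.
admit first appears in round 4.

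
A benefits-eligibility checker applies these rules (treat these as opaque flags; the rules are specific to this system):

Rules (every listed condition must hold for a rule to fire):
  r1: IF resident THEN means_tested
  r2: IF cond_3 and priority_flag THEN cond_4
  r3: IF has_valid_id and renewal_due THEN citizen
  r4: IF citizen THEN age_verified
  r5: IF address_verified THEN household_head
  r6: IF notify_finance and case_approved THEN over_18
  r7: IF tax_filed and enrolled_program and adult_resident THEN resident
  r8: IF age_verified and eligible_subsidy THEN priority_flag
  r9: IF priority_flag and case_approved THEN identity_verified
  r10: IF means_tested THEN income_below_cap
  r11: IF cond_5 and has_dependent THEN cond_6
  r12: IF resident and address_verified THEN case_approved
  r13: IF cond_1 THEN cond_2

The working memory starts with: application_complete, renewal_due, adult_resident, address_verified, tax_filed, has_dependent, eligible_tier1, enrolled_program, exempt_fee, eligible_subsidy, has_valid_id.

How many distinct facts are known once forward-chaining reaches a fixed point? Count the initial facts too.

Round 1: r3 [IF has_valid_id and renewal_due THEN citizen]; r5 [IF address_verified THEN household_head]; r7 [IF tax_filed and enrolled_program and adult_resident THEN resident]. Adds citizen, household_head, resident.
Round 2: r1 [IF resident THEN means_tested]; r4 [IF citizen THEN age_verified]; r12 [IF resident and address_verified THEN case_approved]. Adds means_tested, age_verified, case_approved.
Round 3: r8 [IF age_verified and eligible_subsidy THEN priority_flag]; r10 [IF means_tested THEN income_below_cap]. Adds priority_flag, income_below_cap.
Round 4: r9 [IF priority_flag and case_approved THEN identity_verified]. Adds identity_verified.
Closure: {address_verified, adult_resident, age_verified, application_complete, case_approved, citizen, eligible_subsidy, eligible_tier1, enrolled_program, exempt_fee, has_dependent, has_valid_id, household_head, identity_verified, income_below_cap, means_tested, priority_flag, renewal_due, resident, tax_filed} — 20 facts.

20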